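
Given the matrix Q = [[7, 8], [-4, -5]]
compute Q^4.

tr Q = 2 and det Q = -3, so the characteristic polynomial is λ² − (2)λ + (-3) with roots -1 and 3.
Eigenvectors give P = [[-1, -2], [1, 1]] with P⁻¹ = [[1, 2], [-1, -1]], and Q = P·diag(-1, 3)·P⁻¹.
Then Q^4 = P·diag(1, 81)·P⁻¹ = [[-1, -162], [1, 81]] · [[1, 2], [-1, -1]] = [[161, 160], [-80, -79]].

[[161, 160], [-80, -79]]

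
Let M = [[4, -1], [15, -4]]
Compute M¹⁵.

M² = I (check: tr M = 0 and det M = -1), so M¹⁵ = M since 15 is odd.

[[4, -1], [15, -4]]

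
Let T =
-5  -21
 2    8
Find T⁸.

tr T = 3 and det T = 2, so the characteristic polynomial is λ² − (3)λ + (2) with roots 2 and 1.
Eigenvectors give P = [[-3, 7], [1, -2]] with P⁻¹ = [[2, 7], [1, 3]], and T = P·diag(2, 1)·P⁻¹.
Then T⁸ = P·diag(256, 1)·P⁻¹ = [[-768, 7], [256, -2]] · [[2, 7], [1, 3]] = [[-1529, -5355], [510, 1786]].

[[-1529, -5355], [510, 1786]]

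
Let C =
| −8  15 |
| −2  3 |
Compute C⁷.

[[−12482, 30885], [−4118, 10167]]

tr C = −5 and det C = 6, so the characteristic polynomial is λ² − (−5)λ + (6) with roots −3 and −2.
Eigenvectors give P = [[3, −5], [1, −2]] with P⁻¹ = [[2, −5], [1, −3]], and C = P·diag(−3, −2)·P⁻¹.
Then C⁷ = P·diag(−2187, −128)·P⁻¹ = [[−6561, 640], [−2187, 256]] · [[2, −5], [1, −3]] = [[−12482, 30885], [−4118, 10167]].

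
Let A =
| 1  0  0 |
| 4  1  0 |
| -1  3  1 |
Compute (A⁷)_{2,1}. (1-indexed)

28

A = I + N where N = [[0, 0, 0], [4, 0, 0], [-1, 3, 0]] is strictly lower-triangular, so N³ = 0.
(I + N)⁷ = I + 7·N + 21·N² = [[1, 0, 0], [28, 1, 0], [245, 21, 1]].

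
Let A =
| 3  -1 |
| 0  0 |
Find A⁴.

[[81, -27], [0, 0]]

A² = [[9, -3], [0, 0]]
A³ = [[27, -9], [0, 0]]
A⁴ = [[81, -27], [0, 0]]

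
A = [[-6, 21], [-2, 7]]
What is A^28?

A² = A (a projection; rank 1, trace 1), so A^28 = A.

[[-6, 21], [-2, 7]]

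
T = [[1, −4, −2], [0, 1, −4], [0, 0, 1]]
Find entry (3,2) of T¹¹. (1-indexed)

T = I + N where N = [[0, −4, −2], [0, 0, −4], [0, 0, 0]] is strictly upper-triangular, so N³ = 0.
(I + N)¹¹ = I + 11·N + 55·N² = [[1, −44, 858], [0, 1, −44], [0, 0, 1]].

0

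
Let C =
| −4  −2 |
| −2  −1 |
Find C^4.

[[500, 250], [250, 125]]

C^2 = [[20, 10], [10, 5]]
C^3 = [[−100, −50], [−50, −25]]
C^4 = [[500, 250], [250, 125]]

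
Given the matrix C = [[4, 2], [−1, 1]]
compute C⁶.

tr C = 5 and det C = 6, so the characteristic polynomial is λ² − (5)λ + (6) with roots 2 and 3.
Eigenvectors give P = [[1, −2], [−1, 1]] with P⁻¹ = [[−1, −2], [−1, −1]], and C = P·diag(2, 3)·P⁻¹.
Then C⁶ = P·diag(64, 729)·P⁻¹ = [[64, −1458], [−64, 729]] · [[−1, −2], [−1, −1]] = [[1394, 1330], [−665, −601]].

[[1394, 1330], [−665, −601]]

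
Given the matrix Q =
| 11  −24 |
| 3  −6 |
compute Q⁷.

tr Q = 5 and det Q = 6, so the characteristic polynomial is λ² − (5)λ + (6) with roots 2 and 3.
Eigenvectors give P = [[−8, 3], [−3, 1]] with P⁻¹ = [[1, −3], [3, −8]], and Q = P·diag(2, 3)·P⁻¹.
Then Q⁷ = P·diag(128, 2187)·P⁻¹ = [[−1024, 6561], [−384, 2187]] · [[1, −3], [3, −8]] = [[18659, −49416], [6177, −16344]].

[[18659, −49416], [6177, −16344]]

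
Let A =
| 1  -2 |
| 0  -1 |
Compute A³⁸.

[[1, 0], [0, 1]]

A² = I (check: tr A = 0 and det A = -1), so A³⁸ = I since 38 is even.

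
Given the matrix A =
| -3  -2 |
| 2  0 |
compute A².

[[5, 6], [-6, -4]]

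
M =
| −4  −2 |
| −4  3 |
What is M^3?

[[−104, −42], [−84, 43]]

M^2 = [[24, 2], [4, 17]]
M^3 = [[−104, −42], [−84, 43]]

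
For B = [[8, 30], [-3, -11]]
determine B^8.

[[-2294, -7650], [765, 2551]]

tr B = -3 and det B = 2, so the characteristic polynomial is λ² − (-3)λ + (2) with roots -1 and -2.
Eigenvectors give P = [[10, -3], [-3, 1]] with P⁻¹ = [[1, 3], [3, 10]], and B = P·diag(-1, -2)·P⁻¹.
Then B^8 = P·diag(1, 256)·P⁻¹ = [[10, -768], [-3, 256]] · [[1, 3], [3, 10]] = [[-2294, -7650], [765, 2551]].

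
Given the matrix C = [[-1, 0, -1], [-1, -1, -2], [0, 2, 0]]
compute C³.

[[1, 4, 3], [1, 9, 4], [4, -6, 6]]

C² = [[1, -2, 1], [2, -3, 3], [-2, -2, -4]]
C³ = [[1, 4, 3], [1, 9, 4], [4, -6, 6]]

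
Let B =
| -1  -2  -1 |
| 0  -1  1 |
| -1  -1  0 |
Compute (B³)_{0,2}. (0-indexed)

3

B² = [[2, 5, -1], [-1, 0, -1], [1, 3, 0]]
B³ = [[-1, -8, 3], [2, 3, 1], [-1, -5, 2]]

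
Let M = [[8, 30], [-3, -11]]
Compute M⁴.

tr M = -3 and det M = 2, so the characteristic polynomial is λ² − (-3)λ + (2) with roots -2 and -1.
Eigenvectors give P = [[-3, 10], [1, -3]] with P⁻¹ = [[3, 10], [1, 3]], and M = P·diag(-2, -1)·P⁻¹.
Then M⁴ = P·diag(16, 1)·P⁻¹ = [[-48, 10], [16, -3]] · [[3, 10], [1, 3]] = [[-134, -450], [45, 151]].

[[-134, -450], [45, 151]]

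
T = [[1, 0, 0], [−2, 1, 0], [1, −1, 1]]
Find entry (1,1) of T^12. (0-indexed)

1

T = I + N where N = [[0, 0, 0], [−2, 0, 0], [1, −1, 0]] is strictly lower-triangular, so N^3 = 0.
(I + N)^12 = I + 12·N + 66·N^2 = [[1, 0, 0], [−24, 1, 0], [144, −12, 1]].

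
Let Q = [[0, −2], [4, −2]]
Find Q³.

Q² = [[−8, 4], [−8, −4]]
Q³ = [[16, 8], [−16, 24]]

[[16, 8], [−16, 24]]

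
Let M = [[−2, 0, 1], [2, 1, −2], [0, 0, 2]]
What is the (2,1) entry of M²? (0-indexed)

0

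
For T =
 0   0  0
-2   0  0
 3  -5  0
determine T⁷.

[[0, 0, 0], [0, 0, 0], [0, 0, 0]]

T is strictly triangular, hence nilpotent: T³ = 0, so T⁷ = 0.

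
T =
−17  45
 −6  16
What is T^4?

tr T = −1 and det T = −2, so the characteristic polynomial is λ² − (−1)λ + (−2) with roots −2 and 1.
Eigenvectors give P = [[3, −5], [1, −2]] with P⁻¹ = [[2, −5], [1, −3]], and T = P·diag(−2, 1)·P⁻¹.
Then T^4 = P·diag(16, 1)·P⁻¹ = [[48, −5], [16, −2]] · [[2, −5], [1, −3]] = [[91, −225], [30, −74]].

[[91, −225], [30, −74]]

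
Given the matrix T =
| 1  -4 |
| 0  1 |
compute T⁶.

[[1, -24], [0, 1]]

T = I + N where N = [[0, -4], [0, 0]] is strictly upper-triangular, so N² = 0.
(I + N)⁶ = I + 6·N = [[1, -24], [0, 1]].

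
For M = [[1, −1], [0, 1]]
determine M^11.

[[1, −11], [0, 1]]

M = I + N where N = [[0, −1], [0, 0]] is strictly upper-triangular, so N^2 = 0.
(I + N)^11 = I + 11·N = [[1, −11], [0, 1]].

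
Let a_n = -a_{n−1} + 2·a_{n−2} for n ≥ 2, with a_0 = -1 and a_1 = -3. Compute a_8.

With companion matrix B = [[-1, 2], [1, 0]], [a_n, a_{n−1}]ᵀ = B·[a_{n−1}, a_{n−2}]ᵀ, so [a_8, a_7]ᵀ = B⁷·[a_1, a_0]ᵀ.
B⁷ = [[-85, 86], [43, -42]], giving [a_8, a_7]ᵀ = [[169], [-87]].

169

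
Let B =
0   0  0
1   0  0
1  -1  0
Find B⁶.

[[0, 0, 0], [0, 0, 0], [0, 0, 0]]

B is strictly triangular, hence nilpotent: B³ = 0, so B⁶ = 0.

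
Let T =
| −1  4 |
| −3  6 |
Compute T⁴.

tr T = 5 and det T = 6, so the characteristic polynomial is λ² − (5)λ + (6) with roots 2 and 3.
Eigenvectors give P = [[−4, 1], [−3, 1]] with P⁻¹ = [[−1, 1], [−3, 4]], and T = P·diag(2, 3)·P⁻¹.
Then T⁴ = P·diag(16, 81)·P⁻¹ = [[−64, 81], [−48, 81]] · [[−1, 1], [−3, 4]] = [[−179, 260], [−195, 276]].

[[−179, 260], [−195, 276]]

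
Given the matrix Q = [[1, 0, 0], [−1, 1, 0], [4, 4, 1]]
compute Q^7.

[[1, 0, 0], [−7, 1, 0], [−56, 28, 1]]

Q = I + N where N = [[0, 0, 0], [−1, 0, 0], [4, 4, 0]] is strictly lower-triangular, so N^3 = 0.
(I + N)^7 = I + 7·N + 21·N^2 = [[1, 0, 0], [−7, 1, 0], [−56, 28, 1]].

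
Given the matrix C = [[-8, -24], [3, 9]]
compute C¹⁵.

[[-8, -24], [3, 9]]

C² = C (a projection; rank 1, trace 1), so C¹⁵ = C.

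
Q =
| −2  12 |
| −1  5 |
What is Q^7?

[[−380, 1524], [−127, 509]]

tr Q = 3 and det Q = 2, so the characteristic polynomial is λ² − (3)λ + (2) with roots 2 and 1.
Eigenvectors give P = [[3, 4], [1, 1]] with P⁻¹ = [[−1, 4], [1, −3]], and Q = P·diag(2, 1)·P⁻¹.
Then Q^7 = P·diag(128, 1)·P⁻¹ = [[384, 4], [128, 1]] · [[−1, 4], [1, −3]] = [[−380, 1524], [−127, 509]].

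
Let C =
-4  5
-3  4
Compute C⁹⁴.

C² = I (check: tr C = 0 and det C = -1), so C⁹⁴ = I since 94 is even.

[[1, 0], [0, 1]]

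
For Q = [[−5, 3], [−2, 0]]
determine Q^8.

[[19171, −18915], [12610, −12354]]

tr Q = −5 and det Q = 6, so the characteristic polynomial is λ² − (−5)λ + (6) with roots −2 and −3.
Eigenvectors give P = [[1, 3], [1, 2]] with P⁻¹ = [[−2, 3], [1, −1]], and Q = P·diag(−2, −3)·P⁻¹.
Then Q^8 = P·diag(256, 6561)·P⁻¹ = [[256, 19683], [256, 13122]] · [[−2, 3], [1, −1]] = [[19171, −18915], [12610, −12354]].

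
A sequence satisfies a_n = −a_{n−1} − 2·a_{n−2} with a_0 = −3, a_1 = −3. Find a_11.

−3

With companion matrix C = [[−1, −2], [1, 0]], [a_n, a_{n−1}]ᵀ = C·[a_{n−1}, a_{n−2}]ᵀ, so [a_11, a_10]ᵀ = C¹⁰·[a_1, a_0]ᵀ.
C¹⁰ = [[23, −22], [11, 34]], giving [a_11, a_10]ᵀ = [[−3], [−135]].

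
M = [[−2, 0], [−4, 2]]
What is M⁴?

[[16, 0], [0, 16]]

tr M = 0 and det M = −4, so the characteristic polynomial is λ² − (0)λ + (−4) with roots 2 and −2.
Eigenvectors give P = [[0, 1], [−1, 1]] with P⁻¹ = [[1, −1], [1, 0]], and M = P·diag(2, −2)·P⁻¹.
Then M⁴ = P·diag(16, 16)·P⁻¹ = [[0, 16], [−16, 16]] · [[1, −1], [1, 0]] = [[16, 0], [0, 16]].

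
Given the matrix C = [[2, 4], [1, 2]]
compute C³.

C² = [[8, 16], [4, 8]]
C³ = [[32, 64], [16, 32]]

[[32, 64], [16, 32]]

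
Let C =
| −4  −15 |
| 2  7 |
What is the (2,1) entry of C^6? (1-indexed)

tr C = 3 and det C = 2, so the characteristic polynomial is λ² − (3)λ + (2) with roots 1 and 2.
Eigenvectors give P = [[3, −5], [−1, 2]] with P⁻¹ = [[2, 5], [1, 3]], and C = P·diag(1, 2)·P⁻¹.
Then C^6 = P·diag(1, 64)·P⁻¹ = [[3, −320], [−1, 128]] · [[2, 5], [1, 3]] = [[−314, −945], [126, 379]].

126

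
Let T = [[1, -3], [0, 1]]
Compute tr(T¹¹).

T = I + N where N = [[0, -3], [0, 0]] is strictly upper-triangular, so N² = 0.
(I + N)¹¹ = I + 11·N = [[1, -33], [0, 1]].

2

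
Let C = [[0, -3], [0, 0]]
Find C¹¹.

[[0, 0], [0, 0]]

C is strictly triangular, hence nilpotent: C² = 0, so C¹¹ = 0.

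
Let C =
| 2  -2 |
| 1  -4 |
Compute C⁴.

C² = [[2, 4], [-2, 14]]
C³ = [[8, -20], [10, -52]]
C⁴ = [[-4, 64], [-32, 188]]

[[-4, 64], [-32, 188]]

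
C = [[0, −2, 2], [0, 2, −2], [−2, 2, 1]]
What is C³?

C² = [[−4, 0, 6], [4, 0, −6], [−2, 10, −7]]
C³ = [[−12, 20, −2], [12, −20, 2], [14, 10, −31]]

[[−12, 20, −2], [12, −20, 2], [14, 10, −31]]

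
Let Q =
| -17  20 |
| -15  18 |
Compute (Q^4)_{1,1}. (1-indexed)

tr Q = 1 and det Q = -6, so the characteristic polynomial is λ² − (1)λ + (-6) with roots -2 and 3.
Eigenvectors give P = [[4, 1], [3, 1]] with P⁻¹ = [[1, -1], [-3, 4]], and Q = P·diag(-2, 3)·P⁻¹.
Then Q^4 = P·diag(16, 81)·P⁻¹ = [[64, 81], [48, 81]] · [[1, -1], [-3, 4]] = [[-179, 260], [-195, 276]].

-179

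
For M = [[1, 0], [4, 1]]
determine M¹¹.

[[1, 0], [44, 1]]

M = I + N where N = [[0, 0], [4, 0]] is strictly lower-triangular, so N² = 0.
(I + N)¹¹ = I + 11·N = [[1, 0], [44, 1]].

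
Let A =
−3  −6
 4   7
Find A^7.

[[−4371, −6558], [4372, 6559]]

tr A = 4 and det A = 3, so the characteristic polynomial is λ² − (4)λ + (3) with roots 3 and 1.
Eigenvectors give P = [[−1, 3], [1, −2]] with P⁻¹ = [[2, 3], [1, 1]], and A = P·diag(3, 1)·P⁻¹.
Then A^7 = P·diag(2187, 1)·P⁻¹ = [[−2187, 3], [2187, −2]] · [[2, 3], [1, 1]] = [[−4371, −6558], [4372, 6559]].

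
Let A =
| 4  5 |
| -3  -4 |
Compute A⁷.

[[4, 5], [-3, -4]]

A² = I (check: tr A = 0 and det A = -1), so A⁷ = A since 7 is odd.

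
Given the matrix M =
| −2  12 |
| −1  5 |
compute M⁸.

[[−764, 3060], [−255, 1021]]

tr M = 3 and det M = 2, so the characteristic polynomial is λ² − (3)λ + (2) with roots 2 and 1.
Eigenvectors give P = [[3, 4], [1, 1]] with P⁻¹ = [[−1, 4], [1, −3]], and M = P·diag(2, 1)·P⁻¹.
Then M⁸ = P·diag(256, 1)·P⁻¹ = [[768, 4], [256, 1]] · [[−1, 4], [1, −3]] = [[−764, 3060], [−255, 1021]].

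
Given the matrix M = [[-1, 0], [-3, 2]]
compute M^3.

tr M = 1 and det M = -2, so the characteristic polynomial is λ² − (1)λ + (-2) with roots -1 and 2.
Eigenvectors give P = [[1, 0], [1, 1]] with P⁻¹ = [[1, 0], [-1, 1]], and M = P·diag(-1, 2)·P⁻¹.
Then M^3 = P·diag(-1, 8)·P⁻¹ = [[-1, 0], [-1, 8]] · [[1, 0], [-1, 1]] = [[-1, 0], [-9, 8]].

[[-1, 0], [-9, 8]]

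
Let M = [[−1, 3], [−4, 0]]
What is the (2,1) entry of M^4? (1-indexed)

M^2 = [[−11, −3], [4, −12]]
M^3 = [[23, −33], [44, 12]]
M^4 = [[109, 69], [−92, 132]]

−92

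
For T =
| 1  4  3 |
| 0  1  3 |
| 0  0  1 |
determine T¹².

T = I + N where N = [[0, 4, 3], [0, 0, 3], [0, 0, 0]] is strictly upper-triangular, so N³ = 0.
(I + N)¹² = I + 12·N + 66·N² = [[1, 48, 828], [0, 1, 36], [0, 0, 1]].

[[1, 48, 828], [0, 1, 36], [0, 0, 1]]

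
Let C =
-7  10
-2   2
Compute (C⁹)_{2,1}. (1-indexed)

tr C = -5 and det C = 6, so the characteristic polynomial is λ² − (-5)λ + (6) with roots -2 and -3.
Eigenvectors give P = [[2, 5], [1, 2]] with P⁻¹ = [[-2, 5], [1, -2]], and C = P·diag(-2, -3)·P⁻¹.
Then C⁹ = P·diag(-512, -19683)·P⁻¹ = [[-1024, -98415], [-512, -39366]] · [[-2, 5], [1, -2]] = [[-96367, 191710], [-38342, 76172]].

-38342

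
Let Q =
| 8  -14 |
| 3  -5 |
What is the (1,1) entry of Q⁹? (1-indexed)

3578

tr Q = 3 and det Q = 2, so the characteristic polynomial is λ² − (3)λ + (2) with roots 2 and 1.
Eigenvectors give P = [[7, 2], [3, 1]] with P⁻¹ = [[1, -2], [-3, 7]], and Q = P·diag(2, 1)·P⁻¹.
Then Q⁹ = P·diag(512, 1)·P⁻¹ = [[3584, 2], [1536, 1]] · [[1, -2], [-3, 7]] = [[3578, -7154], [1533, -3065]].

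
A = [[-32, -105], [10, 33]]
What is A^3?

[[-218, -735], [70, 237]]

tr A = 1 and det A = -6, so the characteristic polynomial is λ² − (1)λ + (-6) with roots 3 and -2.
Eigenvectors give P = [[-3, 7], [1, -2]] with P⁻¹ = [[2, 7], [1, 3]], and A = P·diag(3, -2)·P⁻¹.
Then A^3 = P·diag(27, -8)·P⁻¹ = [[-81, -56], [27, 16]] · [[2, 7], [1, 3]] = [[-218, -735], [70, 237]].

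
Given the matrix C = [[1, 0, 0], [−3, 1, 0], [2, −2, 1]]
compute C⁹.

[[1, 0, 0], [−27, 1, 0], [234, −18, 1]]

C = I + N where N = [[0, 0, 0], [−3, 0, 0], [2, −2, 0]] is strictly lower-triangular, so N³ = 0.
(I + N)⁹ = I + 9·N + 36·N² = [[1, 0, 0], [−27, 1, 0], [234, −18, 1]].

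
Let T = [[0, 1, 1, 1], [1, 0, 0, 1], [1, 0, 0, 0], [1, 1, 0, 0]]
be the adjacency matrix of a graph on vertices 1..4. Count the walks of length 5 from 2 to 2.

The number of length-5 walks from vertex 2 to vertex 2 is entry (2,2) of T⁵, where T is the adjacency matrix.
T² = [[3, 1, 0, 1], [1, 2, 1, 1], [0, 1, 1, 1], [1, 1, 1, 2]]
T³ = [[2, 4, 3, 4], [4, 2, 1, 3], [3, 1, 0, 1], [4, 3, 1, 2]]
T⁴ = [[11, 6, 2, 6], [6, 7, 4, 6], [2, 4, 3, 4], [6, 6, 4, 7]]
T⁵ = [[14, 17, 11, 17], [17, 12, 6, 13], [11, 6, 2, 6], [17, 13, 6, 12]]

12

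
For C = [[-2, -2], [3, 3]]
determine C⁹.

C² = C (a projection; rank 1, trace 1), so C⁹ = C.

[[-2, -2], [3, 3]]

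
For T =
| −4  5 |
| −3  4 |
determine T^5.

[[−4, 5], [−3, 4]]

T² = I (check: tr T = 0 and det T = −1), so T^5 = T since 5 is odd.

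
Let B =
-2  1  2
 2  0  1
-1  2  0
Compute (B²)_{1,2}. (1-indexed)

2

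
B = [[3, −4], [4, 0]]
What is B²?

[[−7, −12], [12, −16]]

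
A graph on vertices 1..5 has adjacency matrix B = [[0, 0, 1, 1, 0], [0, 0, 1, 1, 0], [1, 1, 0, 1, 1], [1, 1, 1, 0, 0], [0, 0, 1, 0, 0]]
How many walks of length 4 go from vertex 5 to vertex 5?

The number of length-4 walks from vertex 5 to vertex 5 is entry (5,5) of B^4, where B is the adjacency matrix.
B^2 = [[2, 2, 1, 1, 1], [2, 2, 1, 1, 1], [1, 1, 4, 2, 0], [1, 1, 2, 3, 1], [1, 1, 0, 1, 1]]
B^3 = [[2, 2, 6, 5, 1], [2, 2, 6, 5, 1], [6, 6, 4, 6, 4], [5, 5, 6, 4, 2], [1, 1, 4, 2, 0]]
B^4 = [[11, 11, 10, 10, 6], [11, 11, 10, 10, 6], [10, 10, 22, 16, 4], [10, 10, 16, 16, 6], [6, 6, 4, 6, 4]]

4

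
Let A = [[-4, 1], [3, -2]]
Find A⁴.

A² = [[19, -6], [-18, 7]]
A³ = [[-94, 31], [93, -32]]
A⁴ = [[469, -156], [-468, 157]]

[[469, -156], [-468, 157]]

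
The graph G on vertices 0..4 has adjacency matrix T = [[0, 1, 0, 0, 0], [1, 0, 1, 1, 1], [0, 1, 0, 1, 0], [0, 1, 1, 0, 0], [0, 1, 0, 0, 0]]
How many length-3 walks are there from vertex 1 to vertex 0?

The number of length-3 walks from vertex 1 to vertex 0 is entry (1,0) of T^3, where T is the adjacency matrix.
T^2 = [[1, 0, 1, 1, 1], [0, 4, 1, 1, 0], [1, 1, 2, 1, 1], [1, 1, 1, 2, 1], [1, 0, 1, 1, 1]]
T^3 = [[0, 4, 1, 1, 0], [4, 2, 5, 5, 4], [1, 5, 2, 3, 1], [1, 5, 3, 2, 1], [0, 4, 1, 1, 0]]

4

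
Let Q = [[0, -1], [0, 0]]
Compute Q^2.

Q is strictly triangular, hence nilpotent: Q^2 = 0, so Q^2 = 0.

[[0, 0], [0, 0]]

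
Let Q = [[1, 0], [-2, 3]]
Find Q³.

Q² = [[1, 0], [-8, 9]]
Q³ = [[1, 0], [-26, 27]]

[[1, 0], [-26, 27]]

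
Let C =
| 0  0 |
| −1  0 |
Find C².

C is strictly triangular, hence nilpotent: C² = 0, so C² = 0.

[[0, 0], [0, 0]]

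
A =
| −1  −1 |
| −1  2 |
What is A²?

[[2, −1], [−1, 5]]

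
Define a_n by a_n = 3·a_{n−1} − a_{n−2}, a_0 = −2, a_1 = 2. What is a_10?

18698

With companion matrix A = [[3, −1], [1, 0]], [a_n, a_{n−1}]ᵀ = A·[a_{n−1}, a_{n−2}]ᵀ, so [a_10, a_9]ᵀ = A⁹·[a_1, a_0]ᵀ.
A⁹ = [[6765, −2584], [2584, −987]], giving [a_10, a_9]ᵀ = [[18698], [7142]].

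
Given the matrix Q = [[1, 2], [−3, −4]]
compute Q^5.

tr Q = −3 and det Q = 2, so the characteristic polynomial is λ² − (−3)λ + (2) with roots −2 and −1.
Eigenvectors give P = [[−2, −1], [3, 1]] with P⁻¹ = [[1, 1], [−3, −2]], and Q = P·diag(−2, −1)·P⁻¹.
Then Q^5 = P·diag(−32, −1)·P⁻¹ = [[64, 1], [−96, −1]] · [[1, 1], [−3, −2]] = [[61, 62], [−93, −94]].

[[61, 62], [−93, −94]]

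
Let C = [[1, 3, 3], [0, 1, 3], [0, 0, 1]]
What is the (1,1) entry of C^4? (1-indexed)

C = I + N where N = [[0, 3, 3], [0, 0, 3], [0, 0, 0]] is strictly upper-triangular, so N^3 = 0.
(I + N)^4 = I + 4·N + 6·N^2 = [[1, 12, 66], [0, 1, 12], [0, 0, 1]].

1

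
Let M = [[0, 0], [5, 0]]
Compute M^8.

M is strictly triangular, hence nilpotent: M^2 = 0, so M^8 = 0.

[[0, 0], [0, 0]]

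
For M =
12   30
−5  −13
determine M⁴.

[[−114, −390], [65, 211]]

tr M = −1 and det M = −6, so the characteristic polynomial is λ² − (−1)λ + (−6) with roots 2 and −3.
Eigenvectors give P = [[−3, 2], [1, −1]] with P⁻¹ = [[−1, −2], [−1, −3]], and M = P·diag(2, −3)·P⁻¹.
Then M⁴ = P·diag(16, 81)·P⁻¹ = [[−48, 162], [16, −81]] · [[−1, −2], [−1, −3]] = [[−114, −390], [65, 211]].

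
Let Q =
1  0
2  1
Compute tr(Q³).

Q = I + N where N = [[0, 0], [2, 0]] is strictly lower-triangular, so N² = 0.
(I + N)³ = I + 3·N = [[1, 0], [6, 1]].

2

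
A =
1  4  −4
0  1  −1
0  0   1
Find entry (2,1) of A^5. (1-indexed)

A = I + N where N = [[0, 4, −4], [0, 0, −1], [0, 0, 0]] is strictly upper-triangular, so N^3 = 0.
(I + N)^5 = I + 5·N + 10·N^2 = [[1, 20, −60], [0, 1, −5], [0, 0, 1]].

0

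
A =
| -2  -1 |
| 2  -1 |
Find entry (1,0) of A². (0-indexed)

-6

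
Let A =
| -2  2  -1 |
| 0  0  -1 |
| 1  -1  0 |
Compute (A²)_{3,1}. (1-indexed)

-2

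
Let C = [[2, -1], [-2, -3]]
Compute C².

[[6, 1], [2, 11]]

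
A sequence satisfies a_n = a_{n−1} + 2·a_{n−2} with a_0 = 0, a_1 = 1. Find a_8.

85

With companion matrix C = [[1, 2], [1, 0]], [a_n, a_{n−1}]ᵀ = C·[a_{n−1}, a_{n−2}]ᵀ, so [a_8, a_7]ᵀ = C⁷·[a_1, a_0]ᵀ.
C⁷ = [[85, 86], [43, 42]], giving [a_8, a_7]ᵀ = [[85], [43]].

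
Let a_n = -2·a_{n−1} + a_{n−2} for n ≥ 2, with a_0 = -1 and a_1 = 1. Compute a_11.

8119

With companion matrix T = [[-2, 1], [1, 0]], [a_n, a_{n−1}]ᵀ = T·[a_{n−1}, a_{n−2}]ᵀ, so [a_11, a_10]ᵀ = T^10·[a_1, a_0]ᵀ.
T^10 = [[5741, -2378], [-2378, 985]], giving [a_11, a_10]ᵀ = [[8119], [-3363]].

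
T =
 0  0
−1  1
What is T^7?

T² = T (a projection; rank 1, trace 1), so T^7 = T.

[[0, 0], [−1, 1]]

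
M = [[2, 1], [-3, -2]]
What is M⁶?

M² = I (check: tr M = 0 and det M = -1), so M⁶ = I since 6 is even.

[[1, 0], [0, 1]]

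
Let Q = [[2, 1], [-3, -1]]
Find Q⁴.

[[-2, -1], [3, 1]]

Q² = [[1, 1], [-3, -2]]
Q³ = [[-1, 0], [0, -1]]
Q⁴ = [[-2, -1], [3, 1]]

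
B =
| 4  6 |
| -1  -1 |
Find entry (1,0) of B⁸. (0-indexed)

tr B = 3 and det B = 2, so the characteristic polynomial is λ² − (3)λ + (2) with roots 2 and 1.
Eigenvectors give P = [[3, -2], [-1, 1]] with P⁻¹ = [[1, 2], [1, 3]], and B = P·diag(2, 1)·P⁻¹.
Then B⁸ = P·diag(256, 1)·P⁻¹ = [[768, -2], [-256, 1]] · [[1, 2], [1, 3]] = [[766, 1530], [-255, -509]].

-255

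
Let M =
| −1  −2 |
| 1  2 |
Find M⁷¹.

[[−1, −2], [1, 2]]

M² = M (a projection; rank 1, trace 1), so M⁷¹ = M.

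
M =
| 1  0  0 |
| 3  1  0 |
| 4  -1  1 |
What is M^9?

M = I + N where N = [[0, 0, 0], [3, 0, 0], [4, -1, 0]] is strictly lower-triangular, so N^3 = 0.
(I + N)^9 = I + 9·N + 36·N^2 = [[1, 0, 0], [27, 1, 0], [-72, -9, 1]].

[[1, 0, 0], [27, 1, 0], [-72, -9, 1]]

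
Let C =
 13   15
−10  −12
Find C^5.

[[793, 825], [−550, −582]]

tr C = 1 and det C = −6, so the characteristic polynomial is λ² − (1)λ + (−6) with roots 3 and −2.
Eigenvectors give P = [[3, −1], [−2, 1]] with P⁻¹ = [[1, 1], [2, 3]], and C = P·diag(3, −2)·P⁻¹.
Then C^5 = P·diag(243, −32)·P⁻¹ = [[729, 32], [−486, −32]] · [[1, 1], [2, 3]] = [[793, 825], [−550, −582]].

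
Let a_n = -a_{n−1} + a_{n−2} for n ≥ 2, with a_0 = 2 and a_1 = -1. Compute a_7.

With companion matrix A = [[-1, 1], [1, 0]], [a_n, a_{n−1}]ᵀ = A·[a_{n−1}, a_{n−2}]ᵀ, so [a_7, a_6]ᵀ = A^6·[a_1, a_0]ᵀ.
A^6 = [[13, -8], [-8, 5]], giving [a_7, a_6]ᵀ = [[-29], [18]].

-29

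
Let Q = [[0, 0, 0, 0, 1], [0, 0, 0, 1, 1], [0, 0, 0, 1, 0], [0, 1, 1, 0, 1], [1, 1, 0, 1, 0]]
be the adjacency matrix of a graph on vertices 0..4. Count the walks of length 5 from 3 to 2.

12

The number of length-5 walks from vertex 3 to vertex 2 is entry (3,2) of Q⁵, where Q is the adjacency matrix.
Q² = [[1, 1, 0, 1, 0], [1, 2, 1, 1, 1], [0, 1, 1, 0, 1], [1, 1, 0, 3, 1], [0, 1, 1, 1, 3]]
Q³ = [[0, 1, 1, 1, 3], [1, 2, 1, 4, 4], [1, 1, 0, 3, 1], [1, 4, 3, 2, 5], [3, 4, 1, 5, 2]]
Q⁴ = [[3, 4, 1, 5, 2], [4, 8, 4, 7, 7], [1, 4, 3, 2, 5], [5, 7, 2, 12, 7], [2, 7, 5, 7, 12]]
Q⁵ = [[2, 7, 5, 7, 12], [7, 14, 7, 19, 19], [5, 7, 2, 12, 7], [7, 19, 12, 16, 24], [12, 19, 7, 24, 16]]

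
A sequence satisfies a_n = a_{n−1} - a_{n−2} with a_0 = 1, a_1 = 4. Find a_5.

-3

With companion matrix A = [[1, -1], [1, 0]], [a_n, a_{n−1}]ᵀ = A·[a_{n−1}, a_{n−2}]ᵀ, so [a_5, a_4]ᵀ = A⁴·[a_1, a_0]ᵀ.
A⁴ = [[-1, 1], [-1, 0]], giving [a_5, a_4]ᵀ = [[-3], [-4]].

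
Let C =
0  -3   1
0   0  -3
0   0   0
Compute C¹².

[[0, 0, 0], [0, 0, 0], [0, 0, 0]]

C is strictly triangular, hence nilpotent: C³ = 0, so C¹² = 0.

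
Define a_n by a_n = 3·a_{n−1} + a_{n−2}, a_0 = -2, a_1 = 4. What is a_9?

44026

With companion matrix B = [[3, 1], [1, 0]], [a_n, a_{n−1}]ᵀ = B·[a_{n−1}, a_{n−2}]ᵀ, so [a_9, a_8]ᵀ = B⁸·[a_1, a_0]ᵀ.
B⁸ = [[12970, 3927], [3927, 1189]], giving [a_9, a_8]ᵀ = [[44026], [13330]].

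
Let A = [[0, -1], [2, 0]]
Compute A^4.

A^2 = [[-2, 0], [0, -2]]
A^3 = [[0, 2], [-4, 0]]
A^4 = [[4, 0], [0, 4]]

[[4, 0], [0, 4]]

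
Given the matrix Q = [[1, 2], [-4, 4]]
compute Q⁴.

[[-151, 10], [-20, -136]]

Q² = [[-7, 10], [-20, 8]]
Q³ = [[-47, 26], [-52, -8]]
Q⁴ = [[-151, 10], [-20, -136]]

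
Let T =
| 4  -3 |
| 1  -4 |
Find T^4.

T^2 = [[13, 0], [0, 13]]
T^3 = [[52, -39], [13, -52]]
T^4 = [[169, 0], [0, 169]]

[[169, 0], [0, 169]]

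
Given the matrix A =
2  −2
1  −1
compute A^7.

[[2, −2], [1, −1]]

A² = A (a projection; rank 1, trace 1), so A^7 = A.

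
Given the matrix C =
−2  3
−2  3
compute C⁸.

[[−2, 3], [−2, 3]]

C² = C (a projection; rank 1, trace 1), so C⁸ = C.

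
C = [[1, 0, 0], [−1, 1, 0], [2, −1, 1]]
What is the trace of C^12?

C = I + N where N = [[0, 0, 0], [−1, 0, 0], [2, −1, 0]] is strictly lower-triangular, so N^3 = 0.
(I + N)^12 = I + 12·N + 66·N^2 = [[1, 0, 0], [−12, 1, 0], [90, −12, 1]].

3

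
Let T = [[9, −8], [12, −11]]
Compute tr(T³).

tr T = −2 and det T = −3, so the characteristic polynomial is λ² − (−2)λ + (−3) with roots −3 and 1.
Eigenvectors give P = [[−2, 1], [−3, 1]] with P⁻¹ = [[1, −1], [3, −2]], and T = P·diag(−3, 1)·P⁻¹.
Then T³ = P·diag(−27, 1)·P⁻¹ = [[54, 1], [81, 1]] · [[1, −1], [3, −2]] = [[57, −56], [84, −83]].

−26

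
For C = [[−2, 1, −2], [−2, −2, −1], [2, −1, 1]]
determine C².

[[−2, −2, 1], [6, 3, 5], [0, 3, −2]]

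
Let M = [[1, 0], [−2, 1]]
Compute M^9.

[[1, 0], [−18, 1]]

M = I + N where N = [[0, 0], [−2, 0]] is strictly lower-triangular, so N^2 = 0.
(I + N)^9 = I + 9·N = [[1, 0], [−18, 1]].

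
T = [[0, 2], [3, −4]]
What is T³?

[[−24, 44], [66, −112]]

T² = [[6, −8], [−12, 22]]
T³ = [[−24, 44], [66, −112]]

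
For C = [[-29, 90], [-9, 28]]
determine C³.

[[-89, 270], [-27, 82]]

tr C = -1 and det C = -2, so the characteristic polynomial is λ² − (-1)λ + (-2) with roots -2 and 1.
Eigenvectors give P = [[10, 3], [3, 1]] with P⁻¹ = [[1, -3], [-3, 10]], and C = P·diag(-2, 1)·P⁻¹.
Then C³ = P·diag(-8, 1)·P⁻¹ = [[-80, 3], [-24, 1]] · [[1, -3], [-3, 10]] = [[-89, 270], [-27, 82]].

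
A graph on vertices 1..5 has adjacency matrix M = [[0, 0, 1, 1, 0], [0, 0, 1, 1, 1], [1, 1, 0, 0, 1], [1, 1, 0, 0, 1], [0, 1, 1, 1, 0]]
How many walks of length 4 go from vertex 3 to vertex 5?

11

The number of length-4 walks from vertex 3 to vertex 5 is entry (3,5) of M⁴, where M is the adjacency matrix.
M² = [[2, 2, 0, 0, 2], [2, 3, 1, 1, 2], [0, 1, 3, 3, 1], [0, 1, 3, 3, 1], [2, 2, 1, 1, 3]]
M³ = [[0, 2, 6, 6, 2], [2, 4, 7, 7, 5], [6, 7, 2, 2, 7], [6, 7, 2, 2, 7], [2, 5, 7, 7, 4]]
M⁴ = [[12, 14, 4, 4, 14], [14, 19, 11, 11, 18], [4, 11, 20, 20, 11], [4, 11, 20, 20, 11], [14, 18, 11, 11, 19]]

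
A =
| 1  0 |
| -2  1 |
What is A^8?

[[1, 0], [-16, 1]]

A = I + N where N = [[0, 0], [-2, 0]] is strictly lower-triangular, so N^2 = 0.
(I + N)^8 = I + 8·N = [[1, 0], [-16, 1]].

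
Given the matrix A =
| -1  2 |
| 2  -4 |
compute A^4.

A^2 = [[5, -10], [-10, 20]]
A^3 = [[-25, 50], [50, -100]]
A^4 = [[125, -250], [-250, 500]]

[[125, -250], [-250, 500]]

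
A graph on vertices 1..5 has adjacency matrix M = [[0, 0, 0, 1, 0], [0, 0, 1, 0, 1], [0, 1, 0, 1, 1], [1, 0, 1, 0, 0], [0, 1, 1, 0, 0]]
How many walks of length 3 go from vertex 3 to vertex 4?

4

The number of length-3 walks from vertex 3 to vertex 4 is entry (3,4) of M^3, where M is the adjacency matrix.
M^2 = [[1, 0, 1, 0, 0], [0, 2, 1, 1, 1], [1, 1, 3, 0, 1], [0, 1, 0, 2, 1], [0, 1, 1, 1, 2]]
M^3 = [[0, 1, 0, 2, 1], [1, 2, 4, 1, 3], [0, 4, 2, 4, 4], [2, 1, 4, 0, 1], [1, 3, 4, 1, 2]]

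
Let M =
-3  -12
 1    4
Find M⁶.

M² = M (a projection; rank 1, trace 1), so M⁶ = M.

[[-3, -12], [1, 4]]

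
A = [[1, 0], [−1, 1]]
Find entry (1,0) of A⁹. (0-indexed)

−9

A = I + N where N = [[0, 0], [−1, 0]] is strictly lower-triangular, so N² = 0.
(I + N)⁹ = I + 9·N = [[1, 0], [−9, 1]].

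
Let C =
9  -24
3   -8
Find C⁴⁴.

[[9, -24], [3, -8]]

C² = C (a projection; rank 1, trace 1), so C⁴⁴ = C.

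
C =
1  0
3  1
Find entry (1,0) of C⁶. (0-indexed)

C = I + N where N = [[0, 0], [3, 0]] is strictly lower-triangular, so N² = 0.
(I + N)⁶ = I + 6·N = [[1, 0], [18, 1]].

18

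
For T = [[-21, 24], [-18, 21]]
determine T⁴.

[[81, 0], [0, 81]]

tr T = 0 and det T = -9, so the characteristic polynomial is λ² − (0)λ + (-9) with roots 3 and -3.
Eigenvectors give P = [[1, 4], [1, 3]] with P⁻¹ = [[-3, 4], [1, -1]], and T = P·diag(3, -3)·P⁻¹.
Then T⁴ = P·diag(81, 81)·P⁻¹ = [[81, 324], [81, 243]] · [[-3, 4], [1, -1]] = [[81, 0], [0, 81]].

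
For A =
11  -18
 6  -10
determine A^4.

tr A = 1 and det A = -2, so the characteristic polynomial is λ² − (1)λ + (-2) with roots -1 and 2.
Eigenvectors give P = [[3, -2], [2, -1]] with P⁻¹ = [[-1, 2], [-2, 3]], and A = P·diag(-1, 2)·P⁻¹.
Then A^4 = P·diag(1, 16)·P⁻¹ = [[3, -32], [2, -16]] · [[-1, 2], [-2, 3]] = [[61, -90], [30, -44]].

[[61, -90], [30, -44]]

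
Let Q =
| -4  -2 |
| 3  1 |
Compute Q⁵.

[[-94, -62], [93, 61]]

tr Q = -3 and det Q = 2, so the characteristic polynomial is λ² − (-3)λ + (2) with roots -2 and -1.
Eigenvectors give P = [[1, 2], [-1, -3]] with P⁻¹ = [[3, 2], [-1, -1]], and Q = P·diag(-2, -1)·P⁻¹.
Then Q⁵ = P·diag(-32, -1)·P⁻¹ = [[-32, -2], [32, 3]] · [[3, 2], [-1, -1]] = [[-94, -62], [93, 61]].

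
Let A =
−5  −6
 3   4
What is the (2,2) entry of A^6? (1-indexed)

tr A = −1 and det A = −2, so the characteristic polynomial is λ² − (−1)λ + (−2) with roots −2 and 1.
Eigenvectors give P = [[2, 1], [−1, −1]] with P⁻¹ = [[1, 1], [−1, −2]], and A = P·diag(−2, 1)·P⁻¹.
Then A^6 = P·diag(64, 1)·P⁻¹ = [[128, 1], [−64, −1]] · [[1, 1], [−1, −2]] = [[127, 126], [−63, −62]].

−62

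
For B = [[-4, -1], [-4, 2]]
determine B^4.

[[416, 56], [224, 80]]

B^2 = [[20, 2], [8, 8]]
B^3 = [[-88, -16], [-64, 8]]
B^4 = [[416, 56], [224, 80]]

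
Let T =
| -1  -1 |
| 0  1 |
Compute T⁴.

[[1, 0], [0, 1]]

T² = I (check: tr T = 0 and det T = -1), so T⁴ = I since 4 is even.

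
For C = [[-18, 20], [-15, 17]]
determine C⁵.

tr C = -1 and det C = -6, so the characteristic polynomial is λ² − (-1)λ + (-6) with roots 2 and -3.
Eigenvectors give P = [[1, 4], [1, 3]] with P⁻¹ = [[-3, 4], [1, -1]], and C = P·diag(2, -3)·P⁻¹.
Then C⁵ = P·diag(32, -243)·P⁻¹ = [[32, -972], [32, -729]] · [[-3, 4], [1, -1]] = [[-1068, 1100], [-825, 857]].

[[-1068, 1100], [-825, 857]]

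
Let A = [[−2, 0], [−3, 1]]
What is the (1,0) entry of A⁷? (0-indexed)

−129

tr A = −1 and det A = −2, so the characteristic polynomial is λ² − (−1)λ + (−2) with roots −2 and 1.
Eigenvectors give P = [[1, 0], [1, −1]] with P⁻¹ = [[1, 0], [1, −1]], and A = P·diag(−2, 1)·P⁻¹.
Then A⁷ = P·diag(−128, 1)·P⁻¹ = [[−128, 0], [−128, −1]] · [[1, 0], [1, −1]] = [[−128, 0], [−129, 1]].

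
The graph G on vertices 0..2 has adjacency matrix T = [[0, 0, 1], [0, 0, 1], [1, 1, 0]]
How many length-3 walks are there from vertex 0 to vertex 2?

2

The number of length-3 walks from vertex 0 to vertex 2 is entry (0,2) of T³, where T is the adjacency matrix.
T² = [[1, 1, 0], [1, 1, 0], [0, 0, 2]]
T³ = [[0, 0, 2], [0, 0, 2], [2, 2, 0]]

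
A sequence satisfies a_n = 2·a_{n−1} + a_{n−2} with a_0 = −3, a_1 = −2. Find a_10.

−7711

With companion matrix Q = [[2, 1], [1, 0]], [a_n, a_{n−1}]ᵀ = Q·[a_{n−1}, a_{n−2}]ᵀ, so [a_10, a_9]ᵀ = Q^9·[a_1, a_0]ᵀ.
Q^9 = [[2378, 985], [985, 408]], giving [a_10, a_9]ᵀ = [[−7711], [−3194]].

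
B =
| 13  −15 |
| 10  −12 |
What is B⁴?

[[211, −195], [130, −114]]

tr B = 1 and det B = −6, so the characteristic polynomial is λ² − (1)λ + (−6) with roots −2 and 3.
Eigenvectors give P = [[1, −3], [1, −2]] with P⁻¹ = [[−2, 3], [−1, 1]], and B = P·diag(−2, 3)·P⁻¹.
Then B⁴ = P·diag(16, 81)·P⁻¹ = [[16, −243], [16, −162]] · [[−2, 3], [−1, 1]] = [[211, −195], [130, −114]].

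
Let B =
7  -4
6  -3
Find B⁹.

tr B = 4 and det B = 3, so the characteristic polynomial is λ² − (4)λ + (3) with roots 3 and 1.
Eigenvectors give P = [[1, 2], [1, 3]] with P⁻¹ = [[3, -2], [-1, 1]], and B = P·diag(3, 1)·P⁻¹.
Then B⁹ = P·diag(19683, 1)·P⁻¹ = [[19683, 2], [19683, 3]] · [[3, -2], [-1, 1]] = [[59047, -39364], [59046, -39363]].

[[59047, -39364], [59046, -39363]]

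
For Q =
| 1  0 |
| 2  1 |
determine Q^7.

Q = I + N where N = [[0, 0], [2, 0]] is strictly lower-triangular, so N^2 = 0.
(I + N)^7 = I + 7·N = [[1, 0], [14, 1]].

[[1, 0], [14, 1]]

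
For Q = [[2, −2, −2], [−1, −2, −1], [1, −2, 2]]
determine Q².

[[4, 4, −6], [−1, 8, 2], [6, −2, 4]]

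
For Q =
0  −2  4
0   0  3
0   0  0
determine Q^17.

[[0, 0, 0], [0, 0, 0], [0, 0, 0]]

Q is strictly triangular, hence nilpotent: Q^3 = 0, so Q^17 = 0.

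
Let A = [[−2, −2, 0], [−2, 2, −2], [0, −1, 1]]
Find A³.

A² = [[8, 0, 4], [0, 10, −6], [2, −3, 3]]
A³ = [[−16, −20, 4], [−20, 26, −26], [2, −13, 9]]

[[−16, −20, 4], [−20, 26, −26], [2, −13, 9]]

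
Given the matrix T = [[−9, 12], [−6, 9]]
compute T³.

[[−81, 108], [−54, 81]]

tr T = 0 and det T = −9, so the characteristic polynomial is λ² − (0)λ + (−9) with roots −3 and 3.
Eigenvectors give P = [[−2, 1], [−1, 1]] with P⁻¹ = [[−1, 1], [−1, 2]], and T = P·diag(−3, 3)·P⁻¹.
Then T³ = P·diag(−27, 27)·P⁻¹ = [[54, 27], [27, 27]] · [[−1, 1], [−1, 2]] = [[−81, 108], [−54, 81]].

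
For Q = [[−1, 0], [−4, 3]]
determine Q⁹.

tr Q = 2 and det Q = −3, so the characteristic polynomial is λ² − (2)λ + (−3) with roots −1 and 3.
Eigenvectors give P = [[1, 0], [1, −1]] with P⁻¹ = [[1, 0], [1, −1]], and Q = P·diag(−1, 3)·P⁻¹.
Then Q⁹ = P·diag(−1, 19683)·P⁻¹ = [[−1, 0], [−1, −19683]] · [[1, 0], [1, −1]] = [[−1, 0], [−19684, 19683]].

[[−1, 0], [−19684, 19683]]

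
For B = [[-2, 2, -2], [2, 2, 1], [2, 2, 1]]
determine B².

[[4, -4, 4], [2, 10, -1], [2, 10, -1]]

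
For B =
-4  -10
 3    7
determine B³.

[[-34, -70], [21, 43]]

tr B = 3 and det B = 2, so the characteristic polynomial is λ² − (3)λ + (2) with roots 1 and 2.
Eigenvectors give P = [[-2, -5], [1, 3]] with P⁻¹ = [[-3, -5], [1, 2]], and B = P·diag(1, 2)·P⁻¹.
Then B³ = P·diag(1, 8)·P⁻¹ = [[-2, -40], [1, 24]] · [[-3, -5], [1, 2]] = [[-34, -70], [21, 43]].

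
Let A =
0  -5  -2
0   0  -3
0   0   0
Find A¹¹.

A is strictly triangular, hence nilpotent: A³ = 0, so A¹¹ = 0.

[[0, 0, 0], [0, 0, 0], [0, 0, 0]]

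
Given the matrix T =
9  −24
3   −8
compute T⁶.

[[9, −24], [3, −8]]

T² = T (a projection; rank 1, trace 1), so T⁶ = T.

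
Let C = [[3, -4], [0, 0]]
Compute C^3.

C^2 = [[9, -12], [0, 0]]
C^3 = [[27, -36], [0, 0]]

[[27, -36], [0, 0]]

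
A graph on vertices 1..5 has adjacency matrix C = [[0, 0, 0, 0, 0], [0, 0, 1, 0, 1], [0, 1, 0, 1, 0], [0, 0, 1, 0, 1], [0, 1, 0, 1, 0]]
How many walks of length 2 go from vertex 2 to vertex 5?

0

The number of length-2 walks from vertex 2 to vertex 5 is entry (2,5) of C², where C is the adjacency matrix.
C² = [[0, 0, 0, 0, 0], [0, 2, 0, 2, 0], [0, 0, 2, 0, 2], [0, 2, 0, 2, 0], [0, 0, 2, 0, 2]]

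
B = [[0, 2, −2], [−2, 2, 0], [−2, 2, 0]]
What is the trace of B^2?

4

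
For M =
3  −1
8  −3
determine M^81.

[[3, −1], [8, −3]]

M² = I (check: tr M = 0 and det M = −1), so M^81 = M since 81 is odd.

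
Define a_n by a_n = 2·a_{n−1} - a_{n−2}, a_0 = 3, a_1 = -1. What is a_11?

-41

With companion matrix C = [[2, -1], [1, 0]], [a_n, a_{n−1}]ᵀ = C·[a_{n−1}, a_{n−2}]ᵀ, so [a_11, a_10]ᵀ = C¹⁰·[a_1, a_0]ᵀ.
C¹⁰ = [[11, -10], [10, -9]], giving [a_11, a_10]ᵀ = [[-41], [-37]].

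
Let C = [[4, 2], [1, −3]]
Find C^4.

[[326, 58], [29, 123]]

C^2 = [[18, 2], [1, 11]]
C^3 = [[74, 30], [15, −31]]
C^4 = [[326, 58], [29, 123]]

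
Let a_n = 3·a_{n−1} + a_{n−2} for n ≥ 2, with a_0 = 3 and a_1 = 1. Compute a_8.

With companion matrix T = [[3, 1], [1, 0]], [a_n, a_{n−1}]ᵀ = T·[a_{n−1}, a_{n−2}]ᵀ, so [a_8, a_7]ᵀ = T^7·[a_1, a_0]ᵀ.
T^7 = [[3927, 1189], [1189, 360]], giving [a_8, a_7]ᵀ = [[7494], [2269]].

7494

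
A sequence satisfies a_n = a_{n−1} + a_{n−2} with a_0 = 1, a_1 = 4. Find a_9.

157

With companion matrix A = [[1, 1], [1, 0]], [a_n, a_{n−1}]ᵀ = A·[a_{n−1}, a_{n−2}]ᵀ, so [a_9, a_8]ᵀ = A⁸·[a_1, a_0]ᵀ.
A⁸ = [[34, 21], [21, 13]], giving [a_9, a_8]ᵀ = [[157], [97]].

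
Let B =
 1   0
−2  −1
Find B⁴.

B² = [[1, 0], [0, 1]]
B³ = [[1, 0], [−2, −1]]
B⁴ = [[1, 0], [0, 1]]

[[1, 0], [0, 1]]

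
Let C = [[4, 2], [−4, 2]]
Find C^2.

[[8, 12], [−24, −4]]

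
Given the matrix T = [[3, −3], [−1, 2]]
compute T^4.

[[219, −285], [−95, 124]]

T^2 = [[12, −15], [−5, 7]]
T^3 = [[51, −66], [−22, 29]]
T^4 = [[219, −285], [−95, 124]]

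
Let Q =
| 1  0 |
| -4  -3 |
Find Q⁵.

tr Q = -2 and det Q = -3, so the characteristic polynomial is λ² − (-2)λ + (-3) with roots -3 and 1.
Eigenvectors give P = [[0, -1], [1, 1]] with P⁻¹ = [[1, 1], [-1, 0]], and Q = P·diag(-3, 1)·P⁻¹.
Then Q⁵ = P·diag(-243, 1)·P⁻¹ = [[0, -1], [-243, 1]] · [[1, 1], [-1, 0]] = [[1, 0], [-244, -243]].

[[1, 0], [-244, -243]]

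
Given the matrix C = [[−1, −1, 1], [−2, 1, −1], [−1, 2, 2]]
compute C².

[[2, 2, 2], [1, 1, −5], [−5, 7, 1]]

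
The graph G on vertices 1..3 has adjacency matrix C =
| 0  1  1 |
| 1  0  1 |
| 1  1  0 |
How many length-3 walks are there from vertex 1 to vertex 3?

The number of length-3 walks from vertex 1 to vertex 3 is entry (1,3) of C^3, where C is the adjacency matrix.
C^2 = [[2, 1, 1], [1, 2, 1], [1, 1, 2]]
C^3 = [[2, 3, 3], [3, 2, 3], [3, 3, 2]]

3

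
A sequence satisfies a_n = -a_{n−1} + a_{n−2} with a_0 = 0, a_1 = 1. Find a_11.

89

With companion matrix B = [[-1, 1], [1, 0]], [a_n, a_{n−1}]ᵀ = B·[a_{n−1}, a_{n−2}]ᵀ, so [a_11, a_10]ᵀ = B¹⁰·[a_1, a_0]ᵀ.
B¹⁰ = [[89, -55], [-55, 34]], giving [a_11, a_10]ᵀ = [[89], [-55]].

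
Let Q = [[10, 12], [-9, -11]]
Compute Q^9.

[[1540, 2052], [-1539, -2051]]

tr Q = -1 and det Q = -2, so the characteristic polynomial is λ² − (-1)λ + (-2) with roots 1 and -2.
Eigenvectors give P = [[4, -1], [-3, 1]] with P⁻¹ = [[1, 1], [3, 4]], and Q = P·diag(1, -2)·P⁻¹.
Then Q^9 = P·diag(1, -512)·P⁻¹ = [[4, 512], [-3, -512]] · [[1, 1], [3, 4]] = [[1540, 2052], [-1539, -2051]].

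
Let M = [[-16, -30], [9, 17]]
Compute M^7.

tr M = 1 and det M = -2, so the characteristic polynomial is λ² − (1)λ + (-2) with roots -1 and 2.
Eigenvectors give P = [[-2, 5], [1, -3]] with P⁻¹ = [[-3, -5], [-1, -2]], and M = P·diag(-1, 2)·P⁻¹.
Then M^7 = P·diag(-1, 128)·P⁻¹ = [[2, 640], [-1, -384]] · [[-3, -5], [-1, -2]] = [[-646, -1290], [387, 773]].

[[-646, -1290], [387, 773]]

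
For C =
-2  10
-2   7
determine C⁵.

[[-812, 2110], [-422, 1087]]

tr C = 5 and det C = 6, so the characteristic polynomial is λ² − (5)λ + (6) with roots 2 and 3.
Eigenvectors give P = [[5, 2], [2, 1]] with P⁻¹ = [[1, -2], [-2, 5]], and C = P·diag(2, 3)·P⁻¹.
Then C⁵ = P·diag(32, 243)·P⁻¹ = [[160, 486], [64, 243]] · [[1, -2], [-2, 5]] = [[-812, 2110], [-422, 1087]].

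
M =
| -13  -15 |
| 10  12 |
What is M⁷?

[[-6817, -6945], [4630, 4758]]

tr M = -1 and det M = -6, so the characteristic polynomial is λ² − (-1)λ + (-6) with roots 2 and -3.
Eigenvectors give P = [[1, 3], [-1, -2]] with P⁻¹ = [[-2, -3], [1, 1]], and M = P·diag(2, -3)·P⁻¹.
Then M⁷ = P·diag(128, -2187)·P⁻¹ = [[128, -6561], [-128, 4374]] · [[-2, -3], [1, 1]] = [[-6817, -6945], [4630, 4758]].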